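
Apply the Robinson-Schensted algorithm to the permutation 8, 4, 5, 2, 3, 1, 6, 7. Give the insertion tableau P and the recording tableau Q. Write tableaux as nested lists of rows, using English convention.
P = [[1, 3, 6, 7], [2, 5], [4], [8]], Q = [[1, 3, 7, 8], [2, 5], [4], [6]]

Insert each entry of the permutation into P by Schensted row insertion, recording in Q the position of each new cell.

Insert 8: appended to row 1. P = [[8]].
Insert 4: 4 bumps 8 from row 1; 8 starts row 2. P = [[4], [8]].
Insert 5: appended to row 1. P = [[4, 5], [8]].
Insert 2: 2 bumps 4 from row 1; 4 bumps 8 from row 2; 8 starts row 3. P = [[2, 5], [4], [8]].
Insert 3: 3 bumps 5 from row 1; 5 appends to row 2. P = [[2, 3], [4, 5], [8]].
Insert 1: 1 bumps 2 from row 1; 2 bumps 4 from row 2; 4 bumps 8 from row 3; 8 starts row 4. P = [[1, 3], [2, 5], [4], [8]].
Insert 6: appended to row 1. P = [[1, 3, 6], [2, 5], [4], [8]].
Insert 7: appended to row 1. P = [[1, 3, 6, 7], [2, 5], [4], [8]].

So P = [[1, 3, 6, 7], [2, 5], [4], [8]], Q = [[1, 3, 7, 8], [2, 5], [4], [6]].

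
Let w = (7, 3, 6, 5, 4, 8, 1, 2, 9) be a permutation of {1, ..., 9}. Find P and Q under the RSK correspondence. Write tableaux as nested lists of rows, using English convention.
Insert each entry of the permutation into P by Schensted row insertion, recording in Q the position of each new cell.

Insert 7: appended to row 1. P = [[7]].
Insert 3: 3 bumps 7 from row 1; 7 starts row 2. P = [[3], [7]].
Insert 6: appended to row 1. P = [[3, 6], [7]].
Insert 5: 5 bumps 6 from row 1; 6 bumps 7 from row 2; 7 starts row 3. P = [[3, 5], [6], [7]].
Insert 4: 4 bumps 5 from row 1; 5 bumps 6 from row 2; 6 bumps 7 from row 3; 7 starts row 4. P = [[3, 4], [5], [6], [7]].
Insert 8: appended to row 1. P = [[3, 4, 8], [5], [6], [7]].
Insert 1: 1 bumps 3 from row 1; 3 bumps 5 from row 2; 5 bumps 6 from row 3; 6 bumps 7 from row 4; 7 starts row 5. P = [[1, 4, 8], [3], [5], [6], [7]].
Insert 2: 2 bumps 4 from row 1; 4 appends to row 2. P = [[1, 2, 8], [3, 4], [5], [6], [7]].
Insert 9: appended to row 1. P = [[1, 2, 8, 9], [3, 4], [5], [6], [7]].

So P = [[1, 2, 8, 9], [3, 4], [5], [6], [7]], Q = [[1, 3, 6, 9], [2, 8], [4], [5], [7]].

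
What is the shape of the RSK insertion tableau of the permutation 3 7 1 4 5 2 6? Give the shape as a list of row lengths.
[4, 2, 1]

Row-insert each entry into an empty tableau.

After inserting 3: P = [[3]].
After inserting 7: P = [[3, 7]].
After inserting 1: P = [[1, 7], [3]].
After inserting 4: P = [[1, 4], [3, 7]].
After inserting 5: P = [[1, 4, 5], [3, 7]].
After inserting 2: P = [[1, 2, 5], [3, 4], [7]].
After inserting 6: P = [[1, 2, 5, 6], [3, 4], [7]].

The final insertion tableau P = [[1, 2, 5, 6], [3, 4], [7]] has shape [4, 2, 1].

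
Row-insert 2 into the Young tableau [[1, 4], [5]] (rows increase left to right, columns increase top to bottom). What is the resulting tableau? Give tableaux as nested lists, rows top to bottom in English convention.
In row 1, 2 replaces 4 (the leftmost entry greater than 2); 4 is bumped to row 2. In row 2, 4 replaces 5 (the leftmost entry greater than 4); 5 is bumped to row 3. 5 starts a new row 3. The new tableau is [[1, 2], [4], [5]].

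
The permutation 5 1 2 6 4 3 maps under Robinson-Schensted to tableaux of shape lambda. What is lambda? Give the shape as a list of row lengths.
Row-insert each entry into an empty tableau.

After inserting 5: P = [[5]].
After inserting 1: P = [[1], [5]].
After inserting 2: P = [[1, 2], [5]].
After inserting 6: P = [[1, 2, 6], [5]].
After inserting 4: P = [[1, 2, 4], [5, 6]].
After inserting 3: P = [[1, 2, 3], [4, 6], [5]].

The final insertion tableau P = [[1, 2, 3], [4, 6], [5]] has shape [3, 2, 1].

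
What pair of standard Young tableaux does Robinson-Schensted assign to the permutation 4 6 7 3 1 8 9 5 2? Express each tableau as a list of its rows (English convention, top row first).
P = [[1, 2, 7, 8, 9], [3, 5], [4, 6]], Q = [[1, 2, 3, 6, 7], [4, 8], [5, 9]]

Insert each entry of the permutation into P by Schensted row insertion, recording in Q the position of each new cell.

Insert 4: appended to row 1. P = [[4]].
Insert 6: appended to row 1. P = [[4, 6]].
Insert 7: appended to row 1. P = [[4, 6, 7]].
Insert 3: 3 bumps 4 from row 1; 4 starts row 2. P = [[3, 6, 7], [4]].
Insert 1: 1 bumps 3 from row 1; 3 bumps 4 from row 2; 4 starts row 3. P = [[1, 6, 7], [3], [4]].
Insert 8: appended to row 1. P = [[1, 6, 7, 8], [3], [4]].
Insert 9: appended to row 1. P = [[1, 6, 7, 8, 9], [3], [4]].
Insert 5: 5 bumps 6 from row 1; 6 appends to row 2. P = [[1, 5, 7, 8, 9], [3, 6], [4]].
Insert 2: 2 bumps 5 from row 1; 5 bumps 6 from row 2; 6 appends to row 3. P = [[1, 2, 7, 8, 9], [3, 5], [4, 6]].

So P = [[1, 2, 7, 8, 9], [3, 5], [4, 6]], Q = [[1, 2, 3, 6, 7], [4, 8], [5, 9]].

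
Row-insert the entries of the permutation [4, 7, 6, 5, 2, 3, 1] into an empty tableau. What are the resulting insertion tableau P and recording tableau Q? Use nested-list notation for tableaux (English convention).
Insert each entry of the permutation into P by Schensted row insertion, recording in Q the position of each new cell.

Insert 4: appended to row 1. P = [[4]], Q = [[1]].
Insert 7: appended to row 1. P = [[4, 7]], Q = [[1, 2]].
Insert 6: 6 bumps 7 from row 1; 7 starts row 2. P = [[4, 6], [7]], Q = [[1, 2], [3]].
Insert 5: 5 bumps 6 from row 1; 6 bumps 7 from row 2; 7 starts row 3. P = [[4, 5], [6], [7]], Q = [[1, 2], [3], [4]].
Insert 2: 2 bumps 4 from row 1; 4 bumps 6 from row 2; 6 bumps 7 from row 3; 7 starts row 4. P = [[2, 5], [4], [6], [7]], Q = [[1, 2], [3], [4], [5]].
Insert 3: 3 bumps 5 from row 1; 5 appends to row 2. P = [[2, 3], [4, 5], [6], [7]], Q = [[1, 2], [3, 6], [4], [5]].
Insert 1: 1 bumps 2 from row 1; 2 bumps 4 from row 2; 4 bumps 6 from row 3; 6 bumps 7 from row 4; 7 starts row 5. P = [[1, 3], [2, 5], [4], [6], [7]], Q = [[1, 2], [3, 6], [4], [5], [7]].

So P = [[1, 3], [2, 5], [4], [6], [7]], Q = [[1, 2], [3, 6], [4], [5], [7]].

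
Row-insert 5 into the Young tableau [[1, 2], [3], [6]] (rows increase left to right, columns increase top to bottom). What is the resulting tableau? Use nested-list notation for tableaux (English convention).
[[1, 2, 5], [3], [6]]

5 is larger than every entry of row 1, so it is appended to row 1. The new tableau is [[1, 2, 5], [3], [6]].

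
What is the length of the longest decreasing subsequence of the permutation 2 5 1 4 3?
3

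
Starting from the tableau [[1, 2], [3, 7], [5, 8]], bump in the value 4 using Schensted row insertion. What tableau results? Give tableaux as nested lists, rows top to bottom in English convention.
4 is larger than every entry of row 1, so it is appended to row 1. The new tableau is [[1, 2, 4], [3, 7], [5, 8]].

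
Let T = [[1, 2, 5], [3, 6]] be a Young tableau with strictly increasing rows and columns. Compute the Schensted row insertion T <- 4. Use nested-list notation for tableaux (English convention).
[[1, 2, 4], [3, 5], [6]]

In row 1, 4 replaces 5 (the leftmost entry greater than 4); 5 is bumped to row 2. In row 2, 5 replaces 6 (the leftmost entry greater than 5); 6 is bumped to row 3. 6 starts a new row 3. The new tableau is [[1, 2, 4], [3, 5], [6]].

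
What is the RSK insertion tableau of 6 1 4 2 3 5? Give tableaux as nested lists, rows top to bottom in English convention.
After inserting 6: P = [[6]].
After inserting 1: P = [[1], [6]].
After inserting 4: P = [[1, 4], [6]].
After inserting 2: P = [[1, 2], [4], [6]].
After inserting 3: P = [[1, 2, 3], [4], [6]].
After inserting 5: P = [[1, 2, 3, 5], [4], [6]].

So P = [[1, 2, 3, 5], [4], [6]].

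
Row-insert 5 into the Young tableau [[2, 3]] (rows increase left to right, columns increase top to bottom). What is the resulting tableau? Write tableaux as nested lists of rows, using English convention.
5 is larger than every entry of row 1, so it is appended to row 1. The new tableau is [[2, 3, 5]].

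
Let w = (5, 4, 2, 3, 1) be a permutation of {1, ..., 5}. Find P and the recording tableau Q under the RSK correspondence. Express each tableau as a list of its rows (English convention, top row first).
P = [[1, 3], [2], [4], [5]], Q = [[1, 4], [2], [3], [5]]

Insert each entry of the permutation into P by Schensted row insertion, recording in Q the position of each new cell.

Insert 5: appended to row 1. P = [[5]], Q = [[1]].
Insert 4: 4 bumps 5 from row 1; 5 starts row 2. P = [[4], [5]], Q = [[1], [2]].
Insert 2: 2 bumps 4 from row 1; 4 bumps 5 from row 2; 5 starts row 3. P = [[2], [4], [5]], Q = [[1], [2], [3]].
Insert 3: appended to row 1. P = [[2, 3], [4], [5]], Q = [[1, 4], [2], [3]].
Insert 1: 1 bumps 2 from row 1; 2 bumps 4 from row 2; 4 bumps 5 from row 3; 5 starts row 4. P = [[1, 3], [2], [4], [5]], Q = [[1, 4], [2], [3], [5]].

So P = [[1, 3], [2], [4], [5]], Q = [[1, 4], [2], [3], [5]].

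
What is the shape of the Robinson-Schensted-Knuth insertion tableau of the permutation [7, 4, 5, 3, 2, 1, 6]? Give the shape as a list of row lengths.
Row-insert each entry into an empty tableau.

After inserting 7: P = [[7]].
After inserting 4: P = [[4], [7]].
After inserting 5: P = [[4, 5], [7]].
After inserting 3: P = [[3, 5], [4], [7]].
After inserting 2: P = [[2, 5], [3], [4], [7]].
After inserting 1: P = [[1, 5], [2], [3], [4], [7]].
After inserting 6: P = [[1, 5, 6], [2], [3], [4], [7]].

The final insertion tableau P = [[1, 5, 6], [2], [3], [4], [7]] has shape [3, 1, 1, 1, 1].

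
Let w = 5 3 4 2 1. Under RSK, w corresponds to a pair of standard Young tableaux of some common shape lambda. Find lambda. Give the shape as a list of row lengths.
[2, 1, 1, 1]

Row-insert each entry into an empty tableau.

After inserting 5: P = [[5]].
After inserting 3: P = [[3], [5]].
After inserting 4: P = [[3, 4], [5]].
After inserting 2: P = [[2, 4], [3], [5]].
After inserting 1: P = [[1, 4], [2], [3], [5]].

The final insertion tableau P = [[1, 4], [2], [3], [5]] has shape [2, 1, 1, 1].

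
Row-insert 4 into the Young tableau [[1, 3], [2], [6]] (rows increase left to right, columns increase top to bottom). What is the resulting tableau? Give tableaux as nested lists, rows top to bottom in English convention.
4 is larger than every entry of row 1, so it is appended to row 1. The new tableau is [[1, 3, 4], [2], [6]].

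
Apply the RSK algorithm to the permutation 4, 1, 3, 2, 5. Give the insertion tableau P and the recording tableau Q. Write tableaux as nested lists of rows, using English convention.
Insert each entry of the permutation into P by Schensted row insertion, recording in Q the position of each new cell.

Insert 4: appended to row 1. P = [[4]].
Insert 1: 1 bumps 4 from row 1; 4 starts row 2. P = [[1], [4]].
Insert 3: appended to row 1. P = [[1, 3], [4]].
Insert 2: 2 bumps 3 from row 1; 3 bumps 4 from row 2; 4 starts row 3. P = [[1, 2], [3], [4]].
Insert 5: appended to row 1. P = [[1, 2, 5], [3], [4]].

So P = [[1, 2, 5], [3], [4]], Q = [[1, 3, 5], [2], [4]].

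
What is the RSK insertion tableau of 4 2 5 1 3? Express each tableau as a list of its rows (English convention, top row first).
After inserting 4: P = [[4]].
After inserting 2: P = [[2], [4]].
After inserting 5: P = [[2, 5], [4]].
After inserting 1: P = [[1, 5], [2], [4]].
After inserting 3: P = [[1, 3], [2, 5], [4]].

So P = [[1, 3], [2, 5], [4]].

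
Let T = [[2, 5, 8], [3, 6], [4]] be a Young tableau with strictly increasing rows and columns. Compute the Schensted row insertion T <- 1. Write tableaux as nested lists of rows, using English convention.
In row 1, 1 replaces 2 (the leftmost entry greater than 1); 2 is bumped to row 2. In row 2, 2 replaces 3 (the leftmost entry greater than 2); 3 is bumped to row 3. In row 3, 3 replaces 4 (the leftmost entry greater than 3); 4 is bumped to row 4. 4 starts a new row 4. The new tableau is [[1, 5, 8], [2, 6], [3], [4]].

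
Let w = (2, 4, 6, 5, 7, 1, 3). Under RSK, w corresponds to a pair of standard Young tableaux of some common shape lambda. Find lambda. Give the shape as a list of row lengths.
[4, 2, 1]

Row-insert each entry into an empty tableau.

After inserting 2: P = [[2]].
After inserting 4: P = [[2, 4]].
After inserting 6: P = [[2, 4, 6]].
After inserting 5: P = [[2, 4, 5], [6]].
After inserting 7: P = [[2, 4, 5, 7], [6]].
After inserting 1: P = [[1, 4, 5, 7], [2], [6]].
After inserting 3: P = [[1, 3, 5, 7], [2, 4], [6]].

The final insertion tableau P = [[1, 3, 5, 7], [2, 4], [6]] has shape [4, 2, 1].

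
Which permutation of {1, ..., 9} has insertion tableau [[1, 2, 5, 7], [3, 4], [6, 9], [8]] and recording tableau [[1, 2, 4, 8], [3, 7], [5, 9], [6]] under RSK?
3 8 6 9 4 1 5 7 2

Reverse the RSK construction: for i from n down to 1, find the cell of Q containing i, remove the entry at that cell from P, and reverse-bump it up through P; the value ejected from row 1 is w(i).

Step i=9: Q has 9 at row 3, column 2; remove 9 from row 3 of P and reverse-bump: 9 enters row 2 and ejects 4; 4 enters row 1 and ejects 2. So w(9) = 2. P is now [[1, 4, 5, 7], [3, 9], [6], [8]].
Step i=8: Q has 8 at row 1, column 4; remove that cell from P, ejecting 7. So w(8) = 7. P is now [[1, 4, 5], [3, 9], [6], [8]].
Step i=7: Q has 7 at row 2, column 2; remove 9 from row 2 of P and reverse-bump: 9 enters row 1 and ejects 5. So w(7) = 5. P is now [[1, 4, 9], [3], [6], [8]].
Step i=6: Q has 6 at row 4, column 1; remove 8 from row 4 of P and reverse-bump: 8 enters row 3 and ejects 6; 6 enters row 2 and ejects 3; 3 enters row 1 and ejects 1. So w(6) = 1. P is now [[3, 4, 9], [6], [8]].
Step i=5: Q has 5 at row 3, column 1; remove 8 from row 3 of P and reverse-bump: 8 enters row 2 and ejects 6; 6 enters row 1 and ejects 4. So w(5) = 4. P is now [[3, 6, 9], [8]].
Step i=4: Q has 4 at row 1, column 3; remove that cell from P, ejecting 9. So w(4) = 9. P is now [[3, 6], [8]].
Step i=3: Q has 3 at row 2, column 1; remove 8 from row 2 of P and reverse-bump: 8 enters row 1 and ejects 6. So w(3) = 6. P is now [[3, 8]].
Step i=2: Q has 2 at row 1, column 2; remove that cell from P, ejecting 8. So w(2) = 8. P is now [[3]].
Step i=1: Q has 1 at row 1, column 1; remove that cell from P, ejecting 3. So w(1) = 3. P is now [].

So w = 3 8 6 9 4 1 5 7 2.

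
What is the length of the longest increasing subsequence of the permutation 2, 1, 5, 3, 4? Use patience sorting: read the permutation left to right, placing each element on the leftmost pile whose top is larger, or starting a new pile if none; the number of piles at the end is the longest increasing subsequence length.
3

2: new pile. tops = [2]
1: onto pile 1 (replacing 2). tops = [1]
5: new pile. tops = [1, 5]
3: onto pile 2 (replacing 5). tops = [1, 3]
4: new pile. tops = [1, 3, 4]

3 piles, so the longest increasing subsequence has length 3.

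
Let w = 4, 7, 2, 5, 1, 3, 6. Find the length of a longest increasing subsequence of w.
3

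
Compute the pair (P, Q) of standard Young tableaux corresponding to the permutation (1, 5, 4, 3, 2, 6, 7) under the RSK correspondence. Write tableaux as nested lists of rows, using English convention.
P = [[1, 2, 6, 7], [3], [4], [5]], Q = [[1, 2, 6, 7], [3], [4], [5]]

Insert each entry of the permutation into P by Schensted row insertion, recording in Q the position of each new cell.

Insert 1: appended to row 1. P = [[1]].
Insert 5: appended to row 1. P = [[1, 5]].
Insert 4: 4 bumps 5 from row 1; 5 starts row 2. P = [[1, 4], [5]].
Insert 3: 3 bumps 4 from row 1; 4 bumps 5 from row 2; 5 starts row 3. P = [[1, 3], [4], [5]].
Insert 2: 2 bumps 3 from row 1; 3 bumps 4 from row 2; 4 bumps 5 from row 3; 5 starts row 4. P = [[1, 2], [3], [4], [5]].
Insert 6: appended to row 1. P = [[1, 2, 6], [3], [4], [5]].
Insert 7: appended to row 1. P = [[1, 2, 6, 7], [3], [4], [5]].

So P = [[1, 2, 6, 7], [3], [4], [5]], Q = [[1, 2, 6, 7], [3], [4], [5]].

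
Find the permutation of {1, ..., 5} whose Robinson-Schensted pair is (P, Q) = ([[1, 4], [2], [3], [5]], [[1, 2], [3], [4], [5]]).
Reverse the RSK construction: for i from n down to 1, find the cell of Q containing i, remove the entry at that cell from P, and reverse-bump it up through P; the value ejected from row 1 is w(i).

Step i=5: Q has 5 at row 4, column 1; remove 5 from row 4 of P and reverse-bump: 5 enters row 3 and ejects 3; 3 enters row 2 and ejects 2; 2 enters row 1 and ejects 1. So w(5) = 1. P is now [[2, 4], [3], [5]].
Step i=4: Q has 4 at row 3, column 1; remove 5 from row 3 of P and reverse-bump: 5 enters row 2 and ejects 3; 3 enters row 1 and ejects 2. So w(4) = 2. P is now [[3, 4], [5]].
Step i=3: Q has 3 at row 2, column 1; remove 5 from row 2 of P and reverse-bump: 5 enters row 1 and ejects 4. So w(3) = 4. P is now [[3, 5]].
Step i=2: Q has 2 at row 1, column 2; remove that cell from P, ejecting 5. So w(2) = 5. P is now [[3]].
Step i=1: Q has 1 at row 1, column 1; remove that cell from P, ejecting 3. So w(1) = 3. P is now [].

So w = 3 5 4 2 1.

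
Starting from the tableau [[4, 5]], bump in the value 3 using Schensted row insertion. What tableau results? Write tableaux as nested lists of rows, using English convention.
[[3, 5], [4]]

In row 1, 3 replaces 4 (the leftmost entry greater than 3); 4 is bumped to row 2. 4 starts a new row 2. The new tableau is [[3, 5], [4]].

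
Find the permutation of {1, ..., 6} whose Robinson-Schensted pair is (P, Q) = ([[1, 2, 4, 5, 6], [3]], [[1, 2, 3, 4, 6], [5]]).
Reverse the RSK construction: for i from n down to 1, find the cell of Q containing i, remove the entry at that cell from P, and reverse-bump it up through P; the value ejected from row 1 is w(i).

Step i=6: Q has 6 at row 1, column 5; remove that cell from P, ejecting 6. So w(6) = 6. P is now [[1, 2, 4, 5], [3]].
Step i=5: Q has 5 at row 2, column 1; remove 3 from row 2 of P and reverse-bump: 3 enters row 1 and ejects 2. So w(5) = 2. P is now [[1, 3, 4, 5]].
Step i=4: Q has 4 at row 1, column 4; remove that cell from P, ejecting 5. So w(4) = 5. P is now [[1, 3, 4]].
Step i=3: Q has 3 at row 1, column 3; remove that cell from P, ejecting 4. So w(3) = 4. P is now [[1, 3]].
Step i=2: Q has 2 at row 1, column 2; remove that cell from P, ejecting 3. So w(2) = 3. P is now [[1]].
Step i=1: Q has 1 at row 1, column 1; remove that cell from P, ejecting 1. So w(1) = 1. P is now [].

So w = 1 3 4 5 2 6.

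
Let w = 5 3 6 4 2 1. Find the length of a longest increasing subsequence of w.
2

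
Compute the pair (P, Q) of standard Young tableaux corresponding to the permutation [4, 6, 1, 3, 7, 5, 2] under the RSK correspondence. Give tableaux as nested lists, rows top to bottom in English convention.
Insert each entry of the permutation into P by Schensted row insertion, recording in Q the position of each new cell.

Insert 4: appended to row 1. P = [[4]].
Insert 6: appended to row 1. P = [[4, 6]].
Insert 1: 1 bumps 4 from row 1; 4 starts row 2. P = [[1, 6], [4]].
Insert 3: 3 bumps 6 from row 1; 6 appends to row 2. P = [[1, 3], [4, 6]].
Insert 7: appended to row 1. P = [[1, 3, 7], [4, 6]].
Insert 5: 5 bumps 7 from row 1; 7 appends to row 2. P = [[1, 3, 5], [4, 6, 7]].
Insert 2: 2 bumps 3 from row 1; 3 bumps 4 from row 2; 4 starts row 3. P = [[1, 2, 5], [3, 6, 7], [4]].

So P = [[1, 2, 5], [3, 6, 7], [4]], Q = [[1, 2, 5], [3, 4, 6], [7]].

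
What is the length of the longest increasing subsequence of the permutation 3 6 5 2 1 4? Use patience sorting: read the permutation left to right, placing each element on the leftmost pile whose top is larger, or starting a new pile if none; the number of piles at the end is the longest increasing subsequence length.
3: new pile. tops = [3]
6: new pile. tops = [3, 6]
5: onto pile 2 (replacing 6). tops = [3, 5]
2: onto pile 1 (replacing 3). tops = [2, 5]
1: onto pile 1 (replacing 2). tops = [1, 5]
4: onto pile 2 (replacing 5). tops = [1, 4]

2 piles, so the longest increasing subsequence has length 2.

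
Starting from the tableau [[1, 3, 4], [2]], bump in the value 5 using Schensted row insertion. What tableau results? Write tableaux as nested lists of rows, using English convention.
[[1, 3, 4, 5], [2]]

5 is larger than every entry of row 1, so it is appended to row 1. The new tableau is [[1, 3, 4, 5], [2]].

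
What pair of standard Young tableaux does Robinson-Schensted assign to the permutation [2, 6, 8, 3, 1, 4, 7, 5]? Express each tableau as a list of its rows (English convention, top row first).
Insert each entry of the permutation into P by Schensted row insertion, recording in Q the position of each new cell.

Insert 2: appended to row 1. P = [[2]].
Insert 6: appended to row 1. P = [[2, 6]].
Insert 8: appended to row 1. P = [[2, 6, 8]].
Insert 3: 3 bumps 6 from row 1; 6 starts row 2. P = [[2, 3, 8], [6]].
Insert 1: 1 bumps 2 from row 1; 2 bumps 6 from row 2; 6 starts row 3. P = [[1, 3, 8], [2], [6]].
Insert 4: 4 bumps 8 from row 1; 8 appends to row 2. P = [[1, 3, 4], [2, 8], [6]].
Insert 7: appended to row 1. P = [[1, 3, 4, 7], [2, 8], [6]].
Insert 5: 5 bumps 7 from row 1; 7 bumps 8 from row 2; 8 appends to row 3. P = [[1, 3, 4, 5], [2, 7], [6, 8]].

So P = [[1, 3, 4, 5], [2, 7], [6, 8]], Q = [[1, 2, 3, 7], [4, 6], [5, 8]].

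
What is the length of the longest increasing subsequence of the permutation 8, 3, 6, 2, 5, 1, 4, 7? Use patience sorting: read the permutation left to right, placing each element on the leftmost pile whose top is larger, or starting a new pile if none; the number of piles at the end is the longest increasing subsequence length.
3

8: new pile. tops = [8]
3: onto pile 1 (replacing 8). tops = [3]
6: new pile. tops = [3, 6]
2: onto pile 1 (replacing 3). tops = [2, 6]
5: onto pile 2 (replacing 6). tops = [2, 5]
1: onto pile 1 (replacing 2). tops = [1, 5]
4: onto pile 2 (replacing 5). tops = [1, 4]
7: new pile. tops = [1, 4, 7]

3 piles, so the longest increasing subsequence has length 3.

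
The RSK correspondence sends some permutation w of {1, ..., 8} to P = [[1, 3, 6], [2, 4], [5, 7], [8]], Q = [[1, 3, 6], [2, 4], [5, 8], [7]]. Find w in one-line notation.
Reverse RSK: for i = n, n-1, ..., 1, locate i in Q, remove the corresponding corner cell from P, and reverse-bump its entry up through P; the value ejected from row 1 is w(i).

So w = 5 2 8 7 4 6 1 3.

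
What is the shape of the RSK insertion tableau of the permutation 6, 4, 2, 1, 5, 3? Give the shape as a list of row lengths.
[2, 2, 1, 1]

RSK row insertion gives P = [[1, 3], [2, 5], [4], [6]], which has shape [2, 2, 1, 1].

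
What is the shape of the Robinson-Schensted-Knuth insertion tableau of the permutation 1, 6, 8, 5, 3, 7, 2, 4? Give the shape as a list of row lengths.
Row-insert each entry into an empty tableau.

After inserting 1: P = [[1]].
After inserting 6: P = [[1, 6]].
After inserting 8: P = [[1, 6, 8]].
After inserting 5: P = [[1, 5, 8], [6]].
After inserting 3: P = [[1, 3, 8], [5], [6]].
After inserting 7: P = [[1, 3, 7], [5, 8], [6]].
After inserting 2: P = [[1, 2, 7], [3, 8], [5], [6]].
After inserting 4: P = [[1, 2, 4], [3, 7], [5, 8], [6]].

The final insertion tableau P = [[1, 2, 4], [3, 7], [5, 8], [6]] has shape [3, 2, 2, 1].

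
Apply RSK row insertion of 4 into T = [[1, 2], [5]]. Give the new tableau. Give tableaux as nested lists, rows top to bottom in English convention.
4 is larger than every entry of row 1, so it is appended to row 1. The new tableau is [[1, 2, 4], [5]].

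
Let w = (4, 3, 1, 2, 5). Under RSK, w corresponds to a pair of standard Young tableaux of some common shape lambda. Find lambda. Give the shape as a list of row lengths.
[3, 1, 1]

Row-insert each entry into an empty tableau.

After inserting 4: P = [[4]].
After inserting 3: P = [[3], [4]].
After inserting 1: P = [[1], [3], [4]].
After inserting 2: P = [[1, 2], [3], [4]].
After inserting 5: P = [[1, 2, 5], [3], [4]].

The final insertion tableau P = [[1, 2, 5], [3], [4]] has shape [3, 1, 1].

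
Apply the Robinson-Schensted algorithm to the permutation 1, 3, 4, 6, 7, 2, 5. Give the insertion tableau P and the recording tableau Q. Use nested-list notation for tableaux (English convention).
Insert each entry of the permutation into P by Schensted row insertion, recording in Q the position of each new cell.

Insert 1: appended to row 1. P = [[1]].
Insert 3: appended to row 1. P = [[1, 3]].
Insert 4: appended to row 1. P = [[1, 3, 4]].
Insert 6: appended to row 1. P = [[1, 3, 4, 6]].
Insert 7: appended to row 1. P = [[1, 3, 4, 6, 7]].
Insert 2: 2 bumps 3 from row 1; 3 starts row 2. P = [[1, 2, 4, 6, 7], [3]].
Insert 5: 5 bumps 6 from row 1; 6 appends to row 2. P = [[1, 2, 4, 5, 7], [3, 6]].

So P = [[1, 2, 4, 5, 7], [3, 6]], Q = [[1, 2, 3, 4, 5], [6, 7]].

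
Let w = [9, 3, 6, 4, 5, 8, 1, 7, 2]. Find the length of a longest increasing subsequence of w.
4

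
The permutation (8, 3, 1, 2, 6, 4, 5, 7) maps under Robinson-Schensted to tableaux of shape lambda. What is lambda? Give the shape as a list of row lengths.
[5, 2, 1]

Row-insert each entry into an empty tableau.

After inserting 8: P = [[8]].
After inserting 3: P = [[3], [8]].
After inserting 1: P = [[1], [3], [8]].
After inserting 2: P = [[1, 2], [3], [8]].
After inserting 6: P = [[1, 2, 6], [3], [8]].
After inserting 4: P = [[1, 2, 4], [3, 6], [8]].
After inserting 5: P = [[1, 2, 4, 5], [3, 6], [8]].
After inserting 7: P = [[1, 2, 4, 5, 7], [3, 6], [8]].

The final insertion tableau P = [[1, 2, 4, 5, 7], [3, 6], [8]] has shape [5, 2, 1].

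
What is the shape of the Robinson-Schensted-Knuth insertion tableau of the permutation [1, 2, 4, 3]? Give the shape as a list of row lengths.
Row-insert each entry into an empty tableau.

After inserting 1: P = [[1]].
After inserting 2: P = [[1, 2]].
After inserting 4: P = [[1, 2, 4]].
After inserting 3: P = [[1, 2, 3], [4]].

The final insertion tableau P = [[1, 2, 3], [4]] has shape [3, 1].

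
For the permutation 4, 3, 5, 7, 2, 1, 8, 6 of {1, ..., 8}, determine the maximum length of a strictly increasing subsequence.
4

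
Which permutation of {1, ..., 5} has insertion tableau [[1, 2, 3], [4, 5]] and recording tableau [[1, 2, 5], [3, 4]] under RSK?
4 5 1 2 3

Reverse the RSK construction: for i from n down to 1, find the cell of Q containing i, remove the entry at that cell from P, and reverse-bump it up through P; the value ejected from row 1 is w(i).

Step i=5: Q has 5 at row 1, column 3; remove that cell from P, ejecting 3. So w(5) = 3. P is now [[1, 2], [4, 5]].
Step i=4: Q has 4 at row 2, column 2; remove 5 from row 2 of P and reverse-bump: 5 enters row 1 and ejects 2. So w(4) = 2. P is now [[1, 5], [4]].
Step i=3: Q has 3 at row 2, column 1; remove 4 from row 2 of P and reverse-bump: 4 enters row 1 and ejects 1. So w(3) = 1. P is now [[4, 5]].
Step i=2: Q has 2 at row 1, column 2; remove that cell from P, ejecting 5. So w(2) = 5. P is now [[4]].
Step i=1: Q has 1 at row 1, column 1; remove that cell from P, ejecting 4. So w(1) = 4. P is now [].

So w = 4 5 1 2 3.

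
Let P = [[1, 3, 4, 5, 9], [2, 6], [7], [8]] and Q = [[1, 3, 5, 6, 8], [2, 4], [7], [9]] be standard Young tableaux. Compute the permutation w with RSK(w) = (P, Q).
2 1 8 3 4 7 6 9 5

Reverse the RSK construction: for i from n down to 1, find the cell of Q containing i, remove the entry at that cell from P, and reverse-bump it up through P; the value ejected from row 1 is w(i).

Step i=9: Q has 9 at row 4, column 1; remove 8 from row 4 of P and reverse-bump: 8 enters row 3 and ejects 7; 7 enters row 2 and ejects 6; 6 enters row 1 and ejects 5. So w(9) = 5. P is now [[1, 3, 4, 6, 9], [2, 7], [8]].
Step i=8: Q has 8 at row 1, column 5; remove that cell from P, ejecting 9. So w(8) = 9. P is now [[1, 3, 4, 6], [2, 7], [8]].
Step i=7: Q has 7 at row 3, column 1; remove 8 from row 3 of P and reverse-bump: 8 enters row 2 and ejects 7; 7 enters row 1 and ejects 6. So w(7) = 6. P is now [[1, 3, 4, 7], [2, 8]].
Step i=6: Q has 6 at row 1, column 4; remove that cell from P, ejecting 7. So w(6) = 7. P is now [[1, 3, 4], [2, 8]].
Step i=5: Q has 5 at row 1, column 3; remove that cell from P, ejecting 4. So w(5) = 4. P is now [[1, 3], [2, 8]].
Step i=4: Q has 4 at row 2, column 2; remove 8 from row 2 of P and reverse-bump: 8 enters row 1 and ejects 3. So w(4) = 3. P is now [[1, 8], [2]].
Step i=3: Q has 3 at row 1, column 2; remove that cell from P, ejecting 8. So w(3) = 8. P is now [[1], [2]].
Step i=2: Q has 2 at row 2, column 1; remove 2 from row 2 of P and reverse-bump: 2 enters row 1 and ejects 1. So w(2) = 1. P is now [[2]].
Step i=1: Q has 1 at row 1, column 1; remove that cell from P, ejecting 2. So w(1) = 2. P is now [].

So w = 2 1 8 3 4 7 6 9 5.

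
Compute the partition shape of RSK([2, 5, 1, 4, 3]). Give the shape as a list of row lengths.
Row-insert each entry into an empty tableau.

After inserting 2: P = [[2]].
After inserting 5: P = [[2, 5]].
After inserting 1: P = [[1, 5], [2]].
After inserting 4: P = [[1, 4], [2, 5]].
After inserting 3: P = [[1, 3], [2, 4], [5]].

The final insertion tableau P = [[1, 3], [2, 4], [5]] has shape [2, 2, 1].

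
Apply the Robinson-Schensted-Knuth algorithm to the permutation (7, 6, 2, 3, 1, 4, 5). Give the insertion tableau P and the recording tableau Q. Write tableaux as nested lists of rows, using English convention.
Insert each entry of the permutation into P by Schensted row insertion, recording in Q the position of each new cell.

Insert 7: appended to row 1. P = [[7]], Q = [[1]].
Insert 6: 6 bumps 7 from row 1; 7 starts row 2. P = [[6], [7]], Q = [[1], [2]].
Insert 2: 2 bumps 6 from row 1; 6 bumps 7 from row 2; 7 starts row 3. P = [[2], [6], [7]], Q = [[1], [2], [3]].
Insert 3: appended to row 1. P = [[2, 3], [6], [7]], Q = [[1, 4], [2], [3]].
Insert 1: 1 bumps 2 from row 1; 2 bumps 6 from row 2; 6 bumps 7 from row 3; 7 starts row 4. P = [[1, 3], [2], [6], [7]], Q = [[1, 4], [2], [3], [5]].
Insert 4: appended to row 1. P = [[1, 3, 4], [2], [6], [7]], Q = [[1, 4, 6], [2], [3], [5]].
Insert 5: appended to row 1. P = [[1, 3, 4, 5], [2], [6], [7]], Q = [[1, 4, 6, 7], [2], [3], [5]].

So P = [[1, 3, 4, 5], [2], [6], [7]], Q = [[1, 4, 6, 7], [2], [3], [5]].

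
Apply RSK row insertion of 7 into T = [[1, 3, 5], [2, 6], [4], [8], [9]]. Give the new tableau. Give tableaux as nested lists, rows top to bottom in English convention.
7 is larger than every entry of row 1, so it is appended to row 1. The new tableau is [[1, 3, 5, 7], [2, 6], [4], [8], [9]].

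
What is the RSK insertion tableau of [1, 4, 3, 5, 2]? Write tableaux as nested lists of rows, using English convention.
Insert 1: appended to row 1. P = [[1]].
Insert 4: appended to row 1. P = [[1, 4]].
Insert 3: 3 bumps 4 from row 1; 4 starts row 2. P = [[1, 3], [4]].
Insert 5: appended to row 1. P = [[1, 3, 5], [4]].
Insert 2: 2 bumps 3 from row 1; 3 bumps 4 from row 2; 4 starts row 3. P = [[1, 2, 5], [3], [4]].

So P = [[1, 2, 5], [3], [4]].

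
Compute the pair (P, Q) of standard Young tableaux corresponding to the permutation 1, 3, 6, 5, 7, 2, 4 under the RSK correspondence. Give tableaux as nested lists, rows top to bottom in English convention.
P = [[1, 2, 4, 7], [3, 5], [6]], Q = [[1, 2, 3, 5], [4, 7], [6]]

Insert each entry of the permutation into P by Schensted row insertion, recording in Q the position of each new cell.

Insert 1: appended to row 1. P = [[1]], Q = [[1]].
Insert 3: appended to row 1. P = [[1, 3]], Q = [[1, 2]].
Insert 6: appended to row 1. P = [[1, 3, 6]], Q = [[1, 2, 3]].
Insert 5: 5 bumps 6 from row 1; 6 starts row 2. P = [[1, 3, 5], [6]], Q = [[1, 2, 3], [4]].
Insert 7: appended to row 1. P = [[1, 3, 5, 7], [6]], Q = [[1, 2, 3, 5], [4]].
Insert 2: 2 bumps 3 from row 1; 3 bumps 6 from row 2; 6 starts row 3. P = [[1, 2, 5, 7], [3], [6]], Q = [[1, 2, 3, 5], [4], [6]].
Insert 4: 4 bumps 5 from row 1; 5 appends to row 2. P = [[1, 2, 4, 7], [3, 5], [6]], Q = [[1, 2, 3, 5], [4, 7], [6]].

So P = [[1, 2, 4, 7], [3, 5], [6]], Q = [[1, 2, 3, 5], [4, 7], [6]].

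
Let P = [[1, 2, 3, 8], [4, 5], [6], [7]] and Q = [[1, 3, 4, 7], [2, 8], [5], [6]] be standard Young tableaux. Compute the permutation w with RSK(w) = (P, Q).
7 1 4 6 5 2 8 3

Reverse the RSK construction: for i from n down to 1, find the cell of Q containing i, remove the entry at that cell from P, and reverse-bump it up through P; the value ejected from row 1 is w(i).

Step i=8: Q has 8 at row 2, column 2; remove 5 from row 2 of P and reverse-bump: 5 enters row 1 and ejects 3. So w(8) = 3. P is now [[1, 2, 5, 8], [4], [6], [7]].
Step i=7: Q has 7 at row 1, column 4; remove that cell from P, ejecting 8. So w(7) = 8. P is now [[1, 2, 5], [4], [6], [7]].
Step i=6: Q has 6 at row 4, column 1; remove 7 from row 4 of P and reverse-bump: 7 enters row 3 and ejects 6; 6 enters row 2 and ejects 4; 4 enters row 1 and ejects 2. So w(6) = 2. P is now [[1, 4, 5], [6], [7]].
Step i=5: Q has 5 at row 3, column 1; remove 7 from row 3 of P and reverse-bump: 7 enters row 2 and ejects 6; 6 enters row 1 and ejects 5. So w(5) = 5. P is now [[1, 4, 6], [7]].
Step i=4: Q has 4 at row 1, column 3; remove that cell from P, ejecting 6. So w(4) = 6. P is now [[1, 4], [7]].
Step i=3: Q has 3 at row 1, column 2; remove that cell from P, ejecting 4. So w(3) = 4. P is now [[1], [7]].
Step i=2: Q has 2 at row 2, column 1; remove 7 from row 2 of P and reverse-bump: 7 enters row 1 and ejects 1. So w(2) = 1. P is now [[7]].
Step i=1: Q has 1 at row 1, column 1; remove that cell from P, ejecting 7. So w(1) = 7. P is now [].

So w = 7 1 4 6 5 2 8 3.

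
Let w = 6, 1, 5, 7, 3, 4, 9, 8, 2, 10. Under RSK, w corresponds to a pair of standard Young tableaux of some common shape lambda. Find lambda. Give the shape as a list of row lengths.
Row-insert each entry into an empty tableau.

After inserting 6: P = [[6]].
After inserting 1: P = [[1], [6]].
After inserting 5: P = [[1, 5], [6]].
After inserting 7: P = [[1, 5, 7], [6]].
After inserting 3: P = [[1, 3, 7], [5], [6]].
After inserting 4: P = [[1, 3, 4], [5, 7], [6]].
After inserting 9: P = [[1, 3, 4, 9], [5, 7], [6]].
After inserting 8: P = [[1, 3, 4, 8], [5, 7, 9], [6]].
After inserting 2: P = [[1, 2, 4, 8], [3, 7, 9], [5], [6]].
After inserting 10: P = [[1, 2, 4, 8, 10], [3, 7, 9], [5], [6]].

The final insertion tableau P = [[1, 2, 4, 8, 10], [3, 7, 9], [5], [6]] has shape [5, 3, 1, 1].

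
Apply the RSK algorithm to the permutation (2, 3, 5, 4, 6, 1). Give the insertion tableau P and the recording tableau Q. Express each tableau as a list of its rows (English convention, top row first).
Insert each entry of the permutation into P by Schensted row insertion, recording in Q the position of each new cell.

Insert 2: appended to row 1. P = [[2]].
Insert 3: appended to row 1. P = [[2, 3]].
Insert 5: appended to row 1. P = [[2, 3, 5]].
Insert 4: 4 bumps 5 from row 1; 5 starts row 2. P = [[2, 3, 4], [5]].
Insert 6: appended to row 1. P = [[2, 3, 4, 6], [5]].
Insert 1: 1 bumps 2 from row 1; 2 bumps 5 from row 2; 5 starts row 3. P = [[1, 3, 4, 6], [2], [5]].

So P = [[1, 3, 4, 6], [2], [5]], Q = [[1, 2, 3, 5], [4], [6]].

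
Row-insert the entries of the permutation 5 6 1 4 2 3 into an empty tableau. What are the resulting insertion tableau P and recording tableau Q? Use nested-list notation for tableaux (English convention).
Insert each entry of the permutation into P by Schensted row insertion, recording in Q the position of each new cell.

Insert 5: appended to row 1. P = [[5]].
Insert 6: appended to row 1. P = [[5, 6]].
Insert 1: 1 bumps 5 from row 1; 5 starts row 2. P = [[1, 6], [5]].
Insert 4: 4 bumps 6 from row 1; 6 appends to row 2. P = [[1, 4], [5, 6]].
Insert 2: 2 bumps 4 from row 1; 4 bumps 5 from row 2; 5 starts row 3. P = [[1, 2], [4, 6], [5]].
Insert 3: appended to row 1. P = [[1, 2, 3], [4, 6], [5]].

So P = [[1, 2, 3], [4, 6], [5]], Q = [[1, 2, 6], [3, 4], [5]].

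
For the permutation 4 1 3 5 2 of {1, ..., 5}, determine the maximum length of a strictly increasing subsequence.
3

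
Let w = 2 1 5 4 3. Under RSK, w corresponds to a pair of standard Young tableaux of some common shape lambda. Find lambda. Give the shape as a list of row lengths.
[2, 2, 1]

Row-insert each entry into an empty tableau.

After inserting 2: P = [[2]].
After inserting 1: P = [[1], [2]].
After inserting 5: P = [[1, 5], [2]].
After inserting 4: P = [[1, 4], [2, 5]].
After inserting 3: P = [[1, 3], [2, 4], [5]].

The final insertion tableau P = [[1, 3], [2, 4], [5]] has shape [2, 2, 1].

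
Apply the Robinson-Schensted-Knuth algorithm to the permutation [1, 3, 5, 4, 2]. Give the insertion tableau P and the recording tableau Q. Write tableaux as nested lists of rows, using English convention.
P = [[1, 2, 4], [3], [5]], Q = [[1, 2, 3], [4], [5]]

Insert each entry of the permutation into P by Schensted row insertion, recording in Q the position of each new cell.

Insert 1: appended to row 1. P = [[1]].
Insert 3: appended to row 1. P = [[1, 3]].
Insert 5: appended to row 1. P = [[1, 3, 5]].
Insert 4: 4 bumps 5 from row 1; 5 starts row 2. P = [[1, 3, 4], [5]].
Insert 2: 2 bumps 3 from row 1; 3 bumps 5 from row 2; 5 starts row 3. P = [[1, 2, 4], [3], [5]].

So P = [[1, 2, 4], [3], [5]], Q = [[1, 2, 3], [4], [5]].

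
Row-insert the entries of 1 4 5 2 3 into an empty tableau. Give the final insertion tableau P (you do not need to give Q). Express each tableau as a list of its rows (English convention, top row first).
Insert 1: appended to row 1. P = [[1]].
Insert 4: appended to row 1. P = [[1, 4]].
Insert 5: appended to row 1. P = [[1, 4, 5]].
Insert 2: 2 bumps 4 from row 1; 4 starts row 2. P = [[1, 2, 5], [4]].
Insert 3: 3 bumps 5 from row 1; 5 appends to row 2. P = [[1, 2, 3], [4, 5]].

So P = [[1, 2, 3], [4, 5]].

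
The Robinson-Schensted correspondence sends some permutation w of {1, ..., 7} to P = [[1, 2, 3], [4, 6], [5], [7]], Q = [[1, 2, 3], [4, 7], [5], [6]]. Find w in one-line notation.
Reverse the RSK construction: for i from n down to 1, find the cell of Q containing i, remove the entry at that cell from P, and reverse-bump it up through P; the value ejected from row 1 is w(i).

Step i=7: Q has 7 at row 2, column 2; remove 6 from row 2 of P and reverse-bump: 6 enters row 1 and ejects 3. So w(7) = 3. P is now [[1, 2, 6], [4], [5], [7]].
Step i=6: Q has 6 at row 4, column 1; remove 7 from row 4 of P and reverse-bump: 7 enters row 3 and ejects 5; 5 enters row 2 and ejects 4; 4 enters row 1 and ejects 2. So w(6) = 2. P is now [[1, 4, 6], [5], [7]].
Step i=5: Q has 5 at row 3, column 1; remove 7 from row 3 of P and reverse-bump: 7 enters row 2 and ejects 5; 5 enters row 1 and ejects 4. So w(5) = 4. P is now [[1, 5, 6], [7]].
Step i=4: Q has 4 at row 2, column 1; remove 7 from row 2 of P and reverse-bump: 7 enters row 1 and ejects 6. So w(4) = 6. P is now [[1, 5, 7]].
Step i=3: Q has 3 at row 1, column 3; remove that cell from P, ejecting 7. So w(3) = 7. P is now [[1, 5]].
Step i=2: Q has 2 at row 1, column 2; remove that cell from P, ejecting 5. So w(2) = 5. P is now [[1]].
Step i=1: Q has 1 at row 1, column 1; remove that cell from P, ejecting 1. So w(1) = 1. P is now [].

So w = 1 5 7 6 4 2 3.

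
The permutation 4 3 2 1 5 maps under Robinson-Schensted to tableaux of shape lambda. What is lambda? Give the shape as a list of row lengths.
Row-insert each entry into an empty tableau.

After inserting 4: P = [[4]].
After inserting 3: P = [[3], [4]].
After inserting 2: P = [[2], [3], [4]].
After inserting 1: P = [[1], [2], [3], [4]].
After inserting 5: P = [[1, 5], [2], [3], [4]].

The final insertion tableau P = [[1, 5], [2], [3], [4]] has shape [2, 1, 1, 1].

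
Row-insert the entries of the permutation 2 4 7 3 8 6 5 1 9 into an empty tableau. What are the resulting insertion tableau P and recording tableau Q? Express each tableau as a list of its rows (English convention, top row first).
P = [[1, 3, 5, 8, 9], [2, 6], [4], [7]], Q = [[1, 2, 3, 5, 9], [4, 6], [7], [8]]

Insert each entry of the permutation into P by Schensted row insertion, recording in Q the position of each new cell.

After inserting 2: P = [[2]].
After inserting 4: P = [[2, 4]].
After inserting 7: P = [[2, 4, 7]].
After inserting 3: P = [[2, 3, 7], [4]].
After inserting 8: P = [[2, 3, 7, 8], [4]].
After inserting 6: P = [[2, 3, 6, 8], [4, 7]].
After inserting 5: P = [[2, 3, 5, 8], [4, 6], [7]].
After inserting 1: P = [[1, 3, 5, 8], [2, 6], [4], [7]].
After inserting 9: P = [[1, 3, 5, 8, 9], [2, 6], [4], [7]].

So P = [[1, 3, 5, 8, 9], [2, 6], [4], [7]], Q = [[1, 2, 3, 5, 9], [4, 6], [7], [8]].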